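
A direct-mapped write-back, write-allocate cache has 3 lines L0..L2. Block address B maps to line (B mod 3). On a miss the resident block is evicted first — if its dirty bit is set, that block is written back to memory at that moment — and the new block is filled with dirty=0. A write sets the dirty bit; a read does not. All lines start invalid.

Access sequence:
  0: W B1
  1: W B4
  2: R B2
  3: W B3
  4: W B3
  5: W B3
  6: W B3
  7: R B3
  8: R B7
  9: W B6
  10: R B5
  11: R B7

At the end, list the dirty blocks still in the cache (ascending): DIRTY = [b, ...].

DIRTY = [6]

  0 | W B1 → L1 miss [D]
  1 | W B4 → L1 miss wb→B1 [D]
  2 | R B2 → L2 miss [-]
  3 | W B3 → L0 miss [D]
  4 | W B3 → L0 hit [D]
  5 | W B3 → L0 hit [D]
  6 | W B3 → L0 hit [D]
  7 | R B3 → L0 hit [D]
  8 | R B7 → L1 miss wb→B4 [-]
  9 | W B6 → L0 miss wb→B3 [D]
  10 | R B5 → L2 miss [-]
  11 | R B7 → L1 hit [-]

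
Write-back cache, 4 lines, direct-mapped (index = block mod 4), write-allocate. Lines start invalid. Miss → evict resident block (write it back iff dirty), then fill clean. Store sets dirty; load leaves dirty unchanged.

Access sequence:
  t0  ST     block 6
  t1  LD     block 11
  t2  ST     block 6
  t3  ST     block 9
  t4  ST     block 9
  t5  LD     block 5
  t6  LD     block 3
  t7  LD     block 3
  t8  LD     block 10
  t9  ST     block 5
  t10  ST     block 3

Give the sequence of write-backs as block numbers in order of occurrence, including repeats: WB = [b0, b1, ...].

0: W B6 → L2 miss [D]
1: R B11 → L3 miss [-]
2: W B6 → L2 hit [D]
3: W B9 → L1 miss [D]
4: W B9 → L1 hit [D]
5: R B5 → L1 miss wb→B9 [-]
6: R B3 → L3 miss [-]
7: R B3 → L3 hit [-]
8: R B10 → L2 miss wb→B6 [-]
9: W B5 → L1 hit [D]
10: W B3 → L3 hit [D]

WB = [9, 6]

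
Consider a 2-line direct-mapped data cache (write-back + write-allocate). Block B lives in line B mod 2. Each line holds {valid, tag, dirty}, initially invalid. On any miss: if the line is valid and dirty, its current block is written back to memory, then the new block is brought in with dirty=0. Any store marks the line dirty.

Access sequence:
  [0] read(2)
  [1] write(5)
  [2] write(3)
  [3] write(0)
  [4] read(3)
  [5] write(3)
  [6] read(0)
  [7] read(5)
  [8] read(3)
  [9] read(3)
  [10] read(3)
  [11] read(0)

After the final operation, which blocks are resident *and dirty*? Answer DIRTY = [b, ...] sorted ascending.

DIRTY = [0]

0: R B2 → L0 miss [-]
1: W B5 → L1 miss [D]
2: W B3 → L1 miss wb→B5 [D]
3: W B0 → L0 miss [D]
4: R B3 → L1 hit [D]
5: W B3 → L1 hit [D]
6: R B0 → L0 hit [D]
7: R B5 → L1 miss wb→B3 [-]
8: R B3 → L1 miss [-]
9: R B3 → L1 hit [-]
10: R B3 → L1 hit [-]
11: R B0 → L0 hit [D]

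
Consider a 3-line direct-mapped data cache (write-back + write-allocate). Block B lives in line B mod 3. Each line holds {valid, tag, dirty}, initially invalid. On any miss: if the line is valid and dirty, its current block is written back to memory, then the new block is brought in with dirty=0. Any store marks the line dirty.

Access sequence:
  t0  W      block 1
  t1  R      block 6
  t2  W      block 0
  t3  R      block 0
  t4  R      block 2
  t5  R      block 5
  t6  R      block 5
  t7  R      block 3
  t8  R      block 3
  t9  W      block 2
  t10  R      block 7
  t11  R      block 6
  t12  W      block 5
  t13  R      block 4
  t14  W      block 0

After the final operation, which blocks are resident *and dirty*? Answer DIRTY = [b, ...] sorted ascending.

0: W B1 → L1 miss [D]
1: R B6 → L0 miss [-]
2: W B0 → L0 miss [D]
3: R B0 → L0 hit [D]
4: R B2 → L2 miss [-]
5: R B5 → L2 miss [-]
6: R B5 → L2 hit [-]
7: R B3 → L0 miss wb→B0 [-]
8: R B3 → L0 hit [-]
9: W B2 → L2 miss [D]
10: R B7 → L1 miss wb→B1 [-]
11: R B6 → L0 miss [-]
12: W B5 → L2 miss wb→B2 [D]
13: R B4 → L1 miss [-]
14: W B0 → L0 miss [D]

DIRTY = [0, 5]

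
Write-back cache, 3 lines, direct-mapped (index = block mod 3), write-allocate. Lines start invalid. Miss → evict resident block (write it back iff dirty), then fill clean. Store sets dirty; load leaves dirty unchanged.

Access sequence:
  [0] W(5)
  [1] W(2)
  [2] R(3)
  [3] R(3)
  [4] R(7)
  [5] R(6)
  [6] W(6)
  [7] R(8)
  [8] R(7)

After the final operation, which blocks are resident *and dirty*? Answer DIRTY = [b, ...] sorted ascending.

0: W B5 -> L2 miss  d=D]
1: W B2 -> L2 miss wb->B5  d=D]
2: R B3 -> L0 miss  d=-]
3: R B3 -> L0 hit  d=-]
4: R B7 -> L1 miss  d=-]
5: R B6 -> L0 miss  d=-]
6: W B6 -> L0 hit  d=D]
7: R B8 -> L2 miss wb->B2  d=-]
8: R B7 -> L1 hit  d=-]

DIRTY = [6]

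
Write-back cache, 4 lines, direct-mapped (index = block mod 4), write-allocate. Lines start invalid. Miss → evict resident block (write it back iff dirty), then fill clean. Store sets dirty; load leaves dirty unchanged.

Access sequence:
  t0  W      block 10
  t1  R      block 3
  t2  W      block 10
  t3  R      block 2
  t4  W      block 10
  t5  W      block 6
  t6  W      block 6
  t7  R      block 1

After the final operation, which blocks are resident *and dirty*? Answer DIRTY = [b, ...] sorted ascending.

0: W B10 -> L2 miss  d=D]
1: R B3 -> L3 miss  d=-]
2: W B10 -> L2 hit  d=D]
3: R B2 -> L2 miss wb->B10  d=-]
4: W B10 -> L2 miss  d=D]
5: W B6 -> L2 miss wb->B10  d=D]
6: W B6 -> L2 hit  d=D]
7: R B1 -> L1 miss  d=-]

DIRTY = [6]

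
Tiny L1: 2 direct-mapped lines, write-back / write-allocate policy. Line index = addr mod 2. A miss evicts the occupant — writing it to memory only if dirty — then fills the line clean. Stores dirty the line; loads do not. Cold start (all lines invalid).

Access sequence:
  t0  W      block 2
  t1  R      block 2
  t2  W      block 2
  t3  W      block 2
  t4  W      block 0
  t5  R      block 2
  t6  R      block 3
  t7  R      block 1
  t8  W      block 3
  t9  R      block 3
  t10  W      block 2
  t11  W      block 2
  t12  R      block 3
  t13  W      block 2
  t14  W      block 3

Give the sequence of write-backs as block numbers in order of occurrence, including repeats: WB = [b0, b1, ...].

0: W B2 -> L0 miss  d=D]
1: R B2 -> L0 hit  d=D]
2: W B2 -> L0 hit  d=D]
3: W B2 -> L0 hit  d=D]
4: W B0 -> L0 miss wb->B2  d=D]
5: R B2 -> L0 miss wb->B0  d=-]
6: R B3 -> L1 miss  d=-]
7: R B1 -> L1 miss  d=-]
8: W B3 -> L1 miss  d=D]
9: R B3 -> L1 hit  d=D]
10: W B2 -> L0 hit  d=D]
11: W B2 -> L0 hit  d=D]
12: R B3 -> L1 hit  d=D]
13: W B2 -> L0 hit  d=D]
14: W B3 -> L1 hit  d=D]

WB = [2, 0]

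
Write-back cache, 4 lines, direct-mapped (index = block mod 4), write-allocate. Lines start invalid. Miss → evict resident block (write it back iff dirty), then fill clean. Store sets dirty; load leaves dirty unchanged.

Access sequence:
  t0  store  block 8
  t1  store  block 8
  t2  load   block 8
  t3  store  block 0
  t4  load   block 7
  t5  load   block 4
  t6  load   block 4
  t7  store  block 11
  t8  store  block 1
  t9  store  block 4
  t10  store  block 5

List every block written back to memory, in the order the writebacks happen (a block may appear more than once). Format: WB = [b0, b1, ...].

0: W B8 → L0 miss [D]
1: W B8 → L0 hit [D]
2: R B8 → L0 hit [D]
3: W B0 → L0 miss wb→B8 [D]
4: R B7 → L3 miss [-]
5: R B4 → L0 miss wb→B0 [-]
6: R B4 → L0 hit [-]
7: W B11 → L3 miss [D]
8: W B1 → L1 miss [D]
9: W B4 → L0 hit [D]
10: W B5 → L1 miss wb→B1 [D]

WB = [8, 0, 1]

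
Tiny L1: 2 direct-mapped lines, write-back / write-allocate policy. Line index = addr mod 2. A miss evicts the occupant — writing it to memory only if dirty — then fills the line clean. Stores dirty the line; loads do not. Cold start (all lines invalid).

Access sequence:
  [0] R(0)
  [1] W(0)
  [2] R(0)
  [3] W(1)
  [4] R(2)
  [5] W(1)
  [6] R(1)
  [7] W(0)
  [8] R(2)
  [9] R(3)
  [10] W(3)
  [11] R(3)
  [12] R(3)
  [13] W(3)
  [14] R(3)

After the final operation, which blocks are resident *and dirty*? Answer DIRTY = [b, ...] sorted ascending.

  0 | R B0 → L0 miss [-]
  1 | W B0 → L0 hit [D]
  2 | R B0 → L0 hit [D]
  3 | W B1 → L1 miss [D]
  4 | R B2 → L0 miss wb→B0 [-]
  5 | W B1 → L1 hit [D]
  6 | R B1 → L1 hit [D]
  7 | W B0 → L0 miss [D]
  8 | R B2 → L0 miss wb→B0 [-]
  9 | R B3 → L1 miss wb→B1 [-]
  10 | W B3 → L1 hit [D]
  11 | R B3 → L1 hit [D]
  12 | R B3 → L1 hit [D]
  13 | W B3 → L1 hit [D]
  14 | R B3 → L1 hit [D]

DIRTY = [3]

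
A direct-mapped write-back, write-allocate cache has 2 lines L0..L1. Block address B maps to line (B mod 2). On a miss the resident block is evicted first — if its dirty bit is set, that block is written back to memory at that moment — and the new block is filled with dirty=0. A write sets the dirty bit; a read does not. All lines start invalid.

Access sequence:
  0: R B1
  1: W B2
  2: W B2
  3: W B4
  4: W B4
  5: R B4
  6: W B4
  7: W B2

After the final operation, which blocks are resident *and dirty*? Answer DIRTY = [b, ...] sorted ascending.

DIRTY = [2]

0: R B1 → L1 miss [-]
1: W B2 → L0 miss [D]
2: W B2 → L0 hit [D]
3: W B4 → L0 miss wb→B2 [D]
4: W B4 → L0 hit [D]
5: R B4 → L0 hit [D]
6: W B4 → L0 hit [D]
7: W B2 → L0 miss wb→B4 [D]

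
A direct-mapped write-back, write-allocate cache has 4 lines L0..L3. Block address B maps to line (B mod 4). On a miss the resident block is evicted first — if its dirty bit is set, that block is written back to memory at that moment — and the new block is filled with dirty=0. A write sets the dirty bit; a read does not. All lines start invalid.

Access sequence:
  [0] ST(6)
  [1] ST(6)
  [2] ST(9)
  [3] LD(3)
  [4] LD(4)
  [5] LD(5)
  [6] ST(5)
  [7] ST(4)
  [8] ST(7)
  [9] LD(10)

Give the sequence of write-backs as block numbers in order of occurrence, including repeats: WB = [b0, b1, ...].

0: W B6 → L2 miss [D]
1: W B6 → L2 hit [D]
2: W B9 → L1 miss [D]
3: R B3 → L3 miss [-]
4: R B4 → L0 miss [-]
5: R B5 → L1 miss wb→B9 [-]
6: W B5 → L1 hit [D]
7: W B4 → L0 hit [D]
8: W B7 → L3 miss [D]
9: R B10 → L2 miss wb→B6 [-]

WB = [9, 6]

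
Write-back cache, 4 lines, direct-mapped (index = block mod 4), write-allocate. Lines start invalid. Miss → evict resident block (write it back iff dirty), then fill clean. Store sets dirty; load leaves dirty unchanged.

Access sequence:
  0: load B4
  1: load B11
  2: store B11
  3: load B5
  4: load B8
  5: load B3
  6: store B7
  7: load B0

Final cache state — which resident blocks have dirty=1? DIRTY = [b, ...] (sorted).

0: R B4 → L0 miss [-]
1: R B11 → L3 miss [-]
2: W B11 → L3 hit [D]
3: R B5 → L1 miss [-]
4: R B8 → L0 miss [-]
5: R B3 → L3 miss wb→B11 [-]
6: W B7 → L3 miss [D]
7: R B0 → L0 miss [-]

DIRTY = [7]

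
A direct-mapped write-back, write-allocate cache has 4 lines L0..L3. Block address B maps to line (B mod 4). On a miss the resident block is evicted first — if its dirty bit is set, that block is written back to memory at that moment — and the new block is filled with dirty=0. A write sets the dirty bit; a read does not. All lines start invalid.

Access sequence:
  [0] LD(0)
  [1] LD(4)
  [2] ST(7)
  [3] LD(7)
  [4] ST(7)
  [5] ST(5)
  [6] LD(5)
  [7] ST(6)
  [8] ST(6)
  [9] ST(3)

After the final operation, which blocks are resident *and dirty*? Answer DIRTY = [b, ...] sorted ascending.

DIRTY = [3, 5, 6]

0: R B0 → L0 miss [-]
1: R B4 → L0 miss [-]
2: W B7 → L3 miss [D]
3: R B7 → L3 hit [D]
4: W B7 → L3 hit [D]
5: W B5 → L1 miss [D]
6: R B5 → L1 hit [D]
7: W B6 → L2 miss [D]
8: W B6 → L2 hit [D]
9: W B3 → L3 miss wb→B7 [D]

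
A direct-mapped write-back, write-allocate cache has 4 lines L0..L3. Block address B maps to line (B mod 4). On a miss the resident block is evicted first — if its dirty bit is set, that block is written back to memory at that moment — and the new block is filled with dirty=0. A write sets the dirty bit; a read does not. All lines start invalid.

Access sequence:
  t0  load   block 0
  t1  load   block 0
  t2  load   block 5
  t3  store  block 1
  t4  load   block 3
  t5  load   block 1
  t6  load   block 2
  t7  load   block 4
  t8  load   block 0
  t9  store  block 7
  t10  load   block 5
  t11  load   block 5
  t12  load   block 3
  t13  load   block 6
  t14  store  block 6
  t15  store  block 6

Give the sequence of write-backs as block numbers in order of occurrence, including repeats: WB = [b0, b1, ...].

WB = [1, 7]

0: R B0 → L0 miss [-]
1: R B0 → L0 hit [-]
2: R B5 → L1 miss [-]
3: W B1 → L1 miss [D]
4: R B3 → L3 miss [-]
5: R B1 → L1 hit [D]
6: R B2 → L2 miss [-]
7: R B4 → L0 miss [-]
8: R B0 → L0 miss [-]
9: W B7 → L3 miss [D]
10: R B5 → L1 miss wb→B1 [-]
11: R B5 → L1 hit [-]
12: R B3 → L3 miss wb→B7 [-]
13: R B6 → L2 miss [-]
14: W B6 → L2 hit [D]
15: W B6 → L2 hit [D]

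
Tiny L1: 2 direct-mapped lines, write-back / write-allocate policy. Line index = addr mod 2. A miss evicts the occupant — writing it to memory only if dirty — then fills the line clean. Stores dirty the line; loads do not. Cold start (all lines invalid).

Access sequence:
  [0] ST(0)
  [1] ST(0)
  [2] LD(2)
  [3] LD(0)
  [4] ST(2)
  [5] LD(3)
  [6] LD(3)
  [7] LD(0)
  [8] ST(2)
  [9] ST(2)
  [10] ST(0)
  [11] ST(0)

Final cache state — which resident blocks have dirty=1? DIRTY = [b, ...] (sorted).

  0 | W B0 → L0 miss [D]
  1 | W B0 → L0 hit [D]
  2 | R B2 → L0 miss wb→B0 [-]
  3 | R B0 → L0 miss [-]
  4 | W B2 → L0 miss [D]
  5 | R B3 → L1 miss [-]
  6 | R B3 → L1 hit [-]
  7 | R B0 → L0 miss wb→B2 [-]
  8 | W B2 → L0 miss [D]
  9 | W B2 → L0 hit [D]
  10 | W B0 → L0 miss wb→B2 [D]
  11 | W B0 → L0 hit [D]

DIRTY = [0]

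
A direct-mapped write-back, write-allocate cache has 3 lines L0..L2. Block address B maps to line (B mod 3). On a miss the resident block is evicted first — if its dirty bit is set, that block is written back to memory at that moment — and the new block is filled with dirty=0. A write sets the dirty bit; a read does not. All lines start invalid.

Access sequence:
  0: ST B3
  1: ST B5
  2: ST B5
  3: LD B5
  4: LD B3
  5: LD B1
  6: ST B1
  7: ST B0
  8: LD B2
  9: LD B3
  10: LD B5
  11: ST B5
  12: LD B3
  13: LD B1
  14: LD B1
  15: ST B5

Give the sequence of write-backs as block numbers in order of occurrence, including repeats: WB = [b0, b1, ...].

0: W B3 → L0 miss [D]
1: W B5 → L2 miss [D]
2: W B5 → L2 hit [D]
3: R B5 → L2 hit [D]
4: R B3 → L0 hit [D]
5: R B1 → L1 miss [-]
6: W B1 → L1 hit [D]
7: W B0 → L0 miss wb→B3 [D]
8: R B2 → L2 miss wb→B5 [-]
9: R B3 → L0 miss wb→B0 [-]
10: R B5 → L2 miss [-]
11: W B5 → L2 hit [D]
12: R B3 → L0 hit [-]
13: R B1 → L1 hit [D]
14: R B1 → L1 hit [D]
15: W B5 → L2 hit [D]

WB = [3, 5, 0]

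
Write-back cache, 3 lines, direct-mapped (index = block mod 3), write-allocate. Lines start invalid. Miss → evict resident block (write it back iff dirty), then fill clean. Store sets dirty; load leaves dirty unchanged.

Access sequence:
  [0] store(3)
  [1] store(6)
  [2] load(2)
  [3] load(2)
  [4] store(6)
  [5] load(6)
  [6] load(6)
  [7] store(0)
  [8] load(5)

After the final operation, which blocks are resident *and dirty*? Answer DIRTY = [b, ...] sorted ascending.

  0 | W B3 → L0 miss [D]
  1 | W B6 → L0 miss wb→B3 [D]
  2 | R B2 → L2 miss [-]
  3 | R B2 → L2 hit [-]
  4 | W B6 → L0 hit [D]
  5 | R B6 → L0 hit [D]
  6 | R B6 → L0 hit [D]
  7 | W B0 → L0 miss wb→B6 [D]
  8 | R B5 → L2 miss [-]

DIRTY = [0]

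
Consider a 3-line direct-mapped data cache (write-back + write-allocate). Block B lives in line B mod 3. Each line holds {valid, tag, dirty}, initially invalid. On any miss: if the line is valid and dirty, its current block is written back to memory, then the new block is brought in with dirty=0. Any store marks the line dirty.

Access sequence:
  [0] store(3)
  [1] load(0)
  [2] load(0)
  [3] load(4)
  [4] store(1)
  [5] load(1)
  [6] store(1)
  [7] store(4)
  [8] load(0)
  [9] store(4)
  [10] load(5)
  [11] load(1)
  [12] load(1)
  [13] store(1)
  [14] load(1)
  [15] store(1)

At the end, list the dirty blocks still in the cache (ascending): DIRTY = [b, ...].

DIRTY = [1]

0: W B3 → L0 miss [D]
1: R B0 → L0 miss wb→B3 [-]
2: R B0 → L0 hit [-]
3: R B4 → L1 miss [-]
4: W B1 → L1 miss [D]
5: R B1 → L1 hit [D]
6: W B1 → L1 hit [D]
7: W B4 → L1 miss wb→B1 [D]
8: R B0 → L0 hit [-]
9: W B4 → L1 hit [D]
10: R B5 → L2 miss [-]
11: R B1 → L1 miss wb→B4 [-]
12: R B1 → L1 hit [-]
13: W B1 → L1 hit [D]
14: R B1 → L1 hit [D]
15: W B1 → L1 hit [D]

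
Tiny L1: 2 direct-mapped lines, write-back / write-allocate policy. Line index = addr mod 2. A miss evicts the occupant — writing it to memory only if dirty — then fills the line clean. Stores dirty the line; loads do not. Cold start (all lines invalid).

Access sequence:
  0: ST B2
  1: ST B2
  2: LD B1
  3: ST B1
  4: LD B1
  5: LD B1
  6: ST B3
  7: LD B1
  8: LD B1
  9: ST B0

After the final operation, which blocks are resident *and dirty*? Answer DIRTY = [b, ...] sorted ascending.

0: W B2 → L0 miss [D]
1: W B2 → L0 hit [D]
2: R B1 → L1 miss [-]
3: W B1 → L1 hit [D]
4: R B1 → L1 hit [D]
5: R B1 → L1 hit [D]
6: W B3 → L1 miss wb→B1 [D]
7: R B1 → L1 miss wb→B3 [-]
8: R B1 → L1 hit [-]
9: W B0 → L0 miss wb→B2 [D]

DIRTY = [0]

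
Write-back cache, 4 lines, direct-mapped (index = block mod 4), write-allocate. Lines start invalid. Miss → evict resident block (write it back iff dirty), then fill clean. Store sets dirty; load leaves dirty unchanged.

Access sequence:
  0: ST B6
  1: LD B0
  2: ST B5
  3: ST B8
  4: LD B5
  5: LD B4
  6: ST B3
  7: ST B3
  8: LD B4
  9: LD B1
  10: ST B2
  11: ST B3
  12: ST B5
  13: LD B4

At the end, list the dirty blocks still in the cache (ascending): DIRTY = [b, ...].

DIRTY = [2, 3, 5]

0: W B6 -> L2 miss  d=D]
1: R B0 -> L0 miss  d=-]
2: W B5 -> L1 miss  d=D]
3: W B8 -> L0 miss  d=D]
4: R B5 -> L1 hit  d=D]
5: R B4 -> L0 miss wb->B8  d=-]
6: W B3 -> L3 miss  d=D]
7: W B3 -> L3 hit  d=D]
8: R B4 -> L0 hit  d=-]
9: R B1 -> L1 miss wb->B5  d=-]
10: W B2 -> L2 miss wb->B6  d=D]
11: W B3 -> L3 hit  d=D]
12: W B5 -> L1 miss  d=D]
13: R B4 -> L0 hit  d=-]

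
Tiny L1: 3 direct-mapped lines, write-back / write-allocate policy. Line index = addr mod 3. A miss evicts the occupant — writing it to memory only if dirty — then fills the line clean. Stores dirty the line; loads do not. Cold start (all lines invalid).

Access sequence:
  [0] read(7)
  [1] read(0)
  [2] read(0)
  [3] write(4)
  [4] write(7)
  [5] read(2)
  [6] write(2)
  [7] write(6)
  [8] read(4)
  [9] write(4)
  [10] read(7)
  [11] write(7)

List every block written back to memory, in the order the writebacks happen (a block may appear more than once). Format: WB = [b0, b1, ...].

  0 | R B7 → L1 miss [-]
  1 | R B0 → L0 miss [-]
  2 | R B0 → L0 hit [-]
  3 | W B4 → L1 miss [D]
  4 | W B7 → L1 miss wb→B4 [D]
  5 | R B2 → L2 miss [-]
  6 | W B2 → L2 hit [D]
  7 | W B6 → L0 miss [D]
  8 | R B4 → L1 miss wb→B7 [-]
  9 | W B4 → L1 hit [D]
  10 | R B7 → L1 miss wb→B4 [-]
  11 | W B7 → L1 hit [D]

WB = [4, 7, 4]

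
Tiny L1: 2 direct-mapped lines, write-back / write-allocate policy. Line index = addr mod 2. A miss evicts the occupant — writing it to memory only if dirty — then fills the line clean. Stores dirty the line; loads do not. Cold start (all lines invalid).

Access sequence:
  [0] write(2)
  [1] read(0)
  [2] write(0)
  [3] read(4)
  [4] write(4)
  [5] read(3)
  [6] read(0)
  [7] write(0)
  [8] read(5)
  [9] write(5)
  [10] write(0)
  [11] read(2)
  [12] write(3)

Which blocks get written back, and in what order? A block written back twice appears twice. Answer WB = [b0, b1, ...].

WB = [2, 0, 4, 0, 5]

0: W B2 -> L0 miss  d=D]
1: R B0 -> L0 miss wb->B2  d=-]
2: W B0 -> L0 hit  d=D]
3: R B4 -> L0 miss wb->B0  d=-]
4: W B4 -> L0 hit  d=D]
5: R B3 -> L1 miss  d=-]
6: R B0 -> L0 miss wb->B4  d=-]
7: W B0 -> L0 hit  d=D]
8: R B5 -> L1 miss  d=-]
9: W B5 -> L1 hit  d=D]
10: W B0 -> L0 hit  d=D]
11: R B2 -> L0 miss wb->B0  d=-]
12: W B3 -> L1 miss wb->B5  d=D]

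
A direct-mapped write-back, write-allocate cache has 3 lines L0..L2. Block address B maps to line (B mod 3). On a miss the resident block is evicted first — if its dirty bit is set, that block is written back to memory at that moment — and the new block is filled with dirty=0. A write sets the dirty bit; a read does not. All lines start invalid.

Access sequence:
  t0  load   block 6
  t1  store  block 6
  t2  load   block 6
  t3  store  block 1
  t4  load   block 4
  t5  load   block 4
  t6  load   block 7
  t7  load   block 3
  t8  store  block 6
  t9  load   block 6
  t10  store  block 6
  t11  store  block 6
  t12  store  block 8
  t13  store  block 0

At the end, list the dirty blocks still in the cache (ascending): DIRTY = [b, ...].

DIRTY = [0, 8]

  0 | R B6 → L0 miss [-]
  1 | W B6 → L0 hit [D]
  2 | R B6 → L0 hit [D]
  3 | W B1 → L1 miss [D]
  4 | R B4 → L1 miss wb→B1 [-]
  5 | R B4 → L1 hit [-]
  6 | R B7 → L1 miss [-]
  7 | R B3 → L0 miss wb→B6 [-]
  8 | W B6 → L0 miss [D]
  9 | R B6 → L0 hit [D]
  10 | W B6 → L0 hit [D]
  11 | W B6 → L0 hit [D]
  12 | W B8 → L2 miss [D]
  13 | W B0 → L0 miss wb→B6 [D]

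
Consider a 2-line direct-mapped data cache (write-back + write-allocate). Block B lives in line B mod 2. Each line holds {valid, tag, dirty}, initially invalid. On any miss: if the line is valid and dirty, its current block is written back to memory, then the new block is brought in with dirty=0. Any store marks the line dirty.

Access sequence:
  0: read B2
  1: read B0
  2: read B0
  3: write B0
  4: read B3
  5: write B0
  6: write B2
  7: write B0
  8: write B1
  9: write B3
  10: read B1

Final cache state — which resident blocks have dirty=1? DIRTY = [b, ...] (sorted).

DIRTY = [0]

0: R B2 -> L0 miss  d=-]
1: R B0 -> L0 miss  d=-]
2: R B0 -> L0 hit  d=-]
3: W B0 -> L0 hit  d=D]
4: R B3 -> L1 miss  d=-]
5: W B0 -> L0 hit  d=D]
6: W B2 -> L0 miss wb->B0  d=D]
7: W B0 -> L0 miss wb->B2  d=D]
8: W B1 -> L1 miss  d=D]
9: W B3 -> L1 miss wb->B1  d=D]
10: R B1 -> L1 miss wb->B3  d=-]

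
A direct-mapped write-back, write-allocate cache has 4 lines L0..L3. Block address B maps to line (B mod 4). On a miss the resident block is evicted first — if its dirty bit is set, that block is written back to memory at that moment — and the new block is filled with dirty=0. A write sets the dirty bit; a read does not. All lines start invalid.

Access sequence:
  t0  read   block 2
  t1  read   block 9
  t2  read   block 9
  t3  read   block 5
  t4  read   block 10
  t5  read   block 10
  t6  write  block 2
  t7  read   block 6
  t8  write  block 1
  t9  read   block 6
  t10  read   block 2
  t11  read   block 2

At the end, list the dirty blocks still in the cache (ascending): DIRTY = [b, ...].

0: R B2 → L2 miss [-]
1: R B9 → L1 miss [-]
2: R B9 → L1 hit [-]
3: R B5 → L1 miss [-]
4: R B10 → L2 miss [-]
5: R B10 → L2 hit [-]
6: W B2 → L2 miss [D]
7: R B6 → L2 miss wb→B2 [-]
8: W B1 → L1 miss [D]
9: R B6 → L2 hit [-]
10: R B2 → L2 miss [-]
11: R B2 → L2 hit [-]

DIRTY = [1]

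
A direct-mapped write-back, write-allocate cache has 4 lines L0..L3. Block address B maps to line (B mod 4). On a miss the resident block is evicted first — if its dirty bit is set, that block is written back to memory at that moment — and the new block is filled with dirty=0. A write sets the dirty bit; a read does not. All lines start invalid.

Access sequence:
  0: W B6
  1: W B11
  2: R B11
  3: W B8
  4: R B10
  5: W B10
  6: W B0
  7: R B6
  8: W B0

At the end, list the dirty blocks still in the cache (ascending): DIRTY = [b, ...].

DIRTY = [0, 11]

0: W B6 -> L2 miss  d=D]
1: W B11 -> L3 miss  d=D]
2: R B11 -> L3 hit  d=D]
3: W B8 -> L0 miss  d=D]
4: R B10 -> L2 miss wb->B6  d=-]
5: W B10 -> L2 hit  d=D]
6: W B0 -> L0 miss wb->B8  d=D]
7: R B6 -> L2 miss wb->B10  d=-]
8: W B0 -> L0 hit  d=D]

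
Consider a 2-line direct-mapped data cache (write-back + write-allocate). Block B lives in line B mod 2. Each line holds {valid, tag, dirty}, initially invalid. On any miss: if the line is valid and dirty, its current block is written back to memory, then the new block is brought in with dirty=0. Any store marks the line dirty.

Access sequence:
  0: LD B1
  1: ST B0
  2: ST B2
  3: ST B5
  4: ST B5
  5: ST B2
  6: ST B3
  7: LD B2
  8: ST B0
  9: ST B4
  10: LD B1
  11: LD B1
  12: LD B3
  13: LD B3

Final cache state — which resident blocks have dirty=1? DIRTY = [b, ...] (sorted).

DIRTY = [4]

0: R B1 -> L1 miss  d=-]
1: W B0 -> L0 miss  d=D]
2: W B2 -> L0 miss wb->B0  d=D]
3: W B5 -> L1 miss  d=D]
4: W B5 -> L1 hit  d=D]
5: W B2 -> L0 hit  d=D]
6: W B3 -> L1 miss wb->B5  d=D]
7: R B2 -> L0 hit  d=D]
8: W B0 -> L0 miss wb->B2  d=D]
9: W B4 -> L0 miss wb->B0  d=D]
10: R B1 -> L1 miss wb->B3  d=-]
11: R B1 -> L1 hit  d=-]
12: R B3 -> L1 miss  d=-]
13: R B3 -> L1 hit  d=-]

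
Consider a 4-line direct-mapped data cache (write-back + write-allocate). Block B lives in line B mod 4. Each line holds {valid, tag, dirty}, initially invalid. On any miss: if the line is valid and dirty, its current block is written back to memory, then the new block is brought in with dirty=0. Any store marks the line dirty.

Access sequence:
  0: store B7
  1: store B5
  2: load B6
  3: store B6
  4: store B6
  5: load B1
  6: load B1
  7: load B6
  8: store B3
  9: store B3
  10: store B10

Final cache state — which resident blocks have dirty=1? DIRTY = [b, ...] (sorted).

0: W B7 -> L3 miss  d=D]
1: W B5 -> L1 miss  d=D]
2: R B6 -> L2 miss  d=-]
3: W B6 -> L2 hit  d=D]
4: W B6 -> L2 hit  d=D]
5: R B1 -> L1 miss wb->B5  d=-]
6: R B1 -> L1 hit  d=-]
7: R B6 -> L2 hit  d=D]
8: W B3 -> L3 miss wb->B7  d=D]
9: W B3 -> L3 hit  d=D]
10: W B10 -> L2 miss wb->B6  d=D]

DIRTY = [3, 10]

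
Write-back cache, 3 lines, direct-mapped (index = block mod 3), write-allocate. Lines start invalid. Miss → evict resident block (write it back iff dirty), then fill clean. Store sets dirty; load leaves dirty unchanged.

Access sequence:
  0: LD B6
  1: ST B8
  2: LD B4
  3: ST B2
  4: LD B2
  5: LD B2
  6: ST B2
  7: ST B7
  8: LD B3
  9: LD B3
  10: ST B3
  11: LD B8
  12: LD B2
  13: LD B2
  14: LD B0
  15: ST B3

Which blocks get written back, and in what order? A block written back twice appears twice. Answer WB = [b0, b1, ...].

0: R B6 -> L0 miss  d=-]
1: W B8 -> L2 miss  d=D]
2: R B4 -> L1 miss  d=-]
3: W B2 -> L2 miss wb->B8  d=D]
4: R B2 -> L2 hit  d=D]
5: R B2 -> L2 hit  d=D]
6: W B2 -> L2 hit  d=D]
7: W B7 -> L1 miss  d=D]
8: R B3 -> L0 miss  d=-]
9: R B3 -> L0 hit  d=-]
10: W B3 -> L0 hit  d=D]
11: R B8 -> L2 miss wb->B2  d=-]
12: R B2 -> L2 miss  d=-]
13: R B2 -> L2 hit  d=-]
14: R B0 -> L0 miss wb->B3  d=-]
15: W B3 -> L0 miss  d=D]

WB = [8, 2, 3]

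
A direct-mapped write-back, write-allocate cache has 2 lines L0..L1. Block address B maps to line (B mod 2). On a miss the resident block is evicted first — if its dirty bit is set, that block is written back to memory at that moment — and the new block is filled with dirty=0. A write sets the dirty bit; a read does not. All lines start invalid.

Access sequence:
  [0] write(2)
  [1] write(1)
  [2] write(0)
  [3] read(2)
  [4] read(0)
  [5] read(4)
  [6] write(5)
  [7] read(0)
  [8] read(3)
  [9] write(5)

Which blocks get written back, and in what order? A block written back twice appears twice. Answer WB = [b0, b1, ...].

  0 | W B2 → L0 miss [D]
  1 | W B1 → L1 miss [D]
  2 | W B0 → L0 miss wb→B2 [D]
  3 | R B2 → L0 miss wb→B0 [-]
  4 | R B0 → L0 miss [-]
  5 | R B4 → L0 miss [-]
  6 | W B5 → L1 miss wb→B1 [D]
  7 | R B0 → L0 miss [-]
  8 | R B3 → L1 miss wb→B5 [-]
  9 | W B5 → L1 miss [D]

WB = [2, 0, 1, 5]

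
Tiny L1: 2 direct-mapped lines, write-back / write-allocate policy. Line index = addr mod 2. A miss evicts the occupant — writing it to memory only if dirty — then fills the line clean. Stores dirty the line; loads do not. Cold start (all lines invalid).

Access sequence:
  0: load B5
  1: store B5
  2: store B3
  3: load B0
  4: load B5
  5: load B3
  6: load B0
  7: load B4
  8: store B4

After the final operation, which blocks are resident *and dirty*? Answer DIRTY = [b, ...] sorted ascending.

0: R B5 -> L1 miss  d=-]
1: W B5 -> L1 hit  d=D]
2: W B3 -> L1 miss wb->B5  d=D]
3: R B0 -> L0 miss  d=-]
4: R B5 -> L1 miss wb->B3  d=-]
5: R B3 -> L1 miss  d=-]
6: R B0 -> L0 hit  d=-]
7: R B4 -> L0 miss  d=-]
8: W B4 -> L0 hit  d=D]

DIRTY = [4]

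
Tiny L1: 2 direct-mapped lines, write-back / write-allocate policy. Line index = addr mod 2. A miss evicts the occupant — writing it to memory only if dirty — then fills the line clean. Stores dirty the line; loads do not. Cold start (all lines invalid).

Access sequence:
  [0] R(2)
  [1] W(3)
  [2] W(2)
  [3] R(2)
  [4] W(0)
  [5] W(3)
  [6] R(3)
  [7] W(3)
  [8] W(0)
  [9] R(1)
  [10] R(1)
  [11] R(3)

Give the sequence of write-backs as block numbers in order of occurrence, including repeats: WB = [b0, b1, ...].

WB = [2, 3]

0: R B2 -> L0 miss  d=-]
1: W B3 -> L1 miss  d=D]
2: W B2 -> L0 hit  d=D]
3: R B2 -> L0 hit  d=D]
4: W B0 -> L0 miss wb->B2  d=D]
5: W B3 -> L1 hit  d=D]
6: R B3 -> L1 hit  d=D]
7: W B3 -> L1 hit  d=D]
8: W B0 -> L0 hit  d=D]
9: R B1 -> L1 miss wb->B3  d=-]
10: R B1 -> L1 hit  d=-]
11: R B3 -> L1 miss  d=-]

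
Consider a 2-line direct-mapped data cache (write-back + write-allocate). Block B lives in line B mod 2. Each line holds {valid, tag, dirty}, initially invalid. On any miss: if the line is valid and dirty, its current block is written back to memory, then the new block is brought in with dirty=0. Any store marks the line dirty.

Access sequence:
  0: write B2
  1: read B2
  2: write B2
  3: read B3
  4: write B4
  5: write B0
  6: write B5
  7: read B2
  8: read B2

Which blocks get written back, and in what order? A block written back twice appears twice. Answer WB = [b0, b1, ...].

WB = [2, 4, 0]

0: W B2 -> L0 miss  d=D]
1: R B2 -> L0 hit  d=D]
2: W B2 -> L0 hit  d=D]
3: R B3 -> L1 miss  d=-]
4: W B4 -> L0 miss wb->B2  d=D]
5: W B0 -> L0 miss wb->B4  d=D]
6: W B5 -> L1 miss  d=D]
7: R B2 -> L0 miss wb->B0  d=-]
8: R B2 -> L0 hit  d=-]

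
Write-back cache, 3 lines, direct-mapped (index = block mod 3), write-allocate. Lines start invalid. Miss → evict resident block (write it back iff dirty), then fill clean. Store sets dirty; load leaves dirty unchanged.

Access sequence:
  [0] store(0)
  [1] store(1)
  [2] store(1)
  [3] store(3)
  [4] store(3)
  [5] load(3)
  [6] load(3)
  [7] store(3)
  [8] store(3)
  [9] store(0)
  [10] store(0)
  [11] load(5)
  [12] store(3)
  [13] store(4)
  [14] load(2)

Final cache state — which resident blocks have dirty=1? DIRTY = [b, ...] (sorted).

0: W B0 → L0 miss [D]
1: W B1 → L1 miss [D]
2: W B1 → L1 hit [D]
3: W B3 → L0 miss wb→B0 [D]
4: W B3 → L0 hit [D]
5: R B3 → L0 hit [D]
6: R B3 → L0 hit [D]
7: W B3 → L0 hit [D]
8: W B3 → L0 hit [D]
9: W B0 → L0 miss wb→B3 [D]
10: W B0 → L0 hit [D]
11: R B5 → L2 miss [-]
12: W B3 → L0 miss wb→B0 [D]
13: W B4 → L1 miss wb→B1 [D]
14: R B2 → L2 miss [-]

DIRTY = [3, 4]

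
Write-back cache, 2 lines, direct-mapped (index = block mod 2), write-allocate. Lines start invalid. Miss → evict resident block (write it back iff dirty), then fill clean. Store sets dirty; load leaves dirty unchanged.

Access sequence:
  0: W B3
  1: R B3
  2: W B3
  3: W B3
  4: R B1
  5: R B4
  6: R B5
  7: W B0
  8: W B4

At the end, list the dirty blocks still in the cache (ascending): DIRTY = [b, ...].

DIRTY = [4]

0: W B3 -> L1 miss  d=D]
1: R B3 -> L1 hit  d=D]
2: W B3 -> L1 hit  d=D]
3: W B3 -> L1 hit  d=D]
4: R B1 -> L1 miss wb->B3  d=-]
5: R B4 -> L0 miss  d=-]
6: R B5 -> L1 miss  d=-]
7: W B0 -> L0 miss  d=D]
8: W B4 -> L0 miss wb->B0  d=D]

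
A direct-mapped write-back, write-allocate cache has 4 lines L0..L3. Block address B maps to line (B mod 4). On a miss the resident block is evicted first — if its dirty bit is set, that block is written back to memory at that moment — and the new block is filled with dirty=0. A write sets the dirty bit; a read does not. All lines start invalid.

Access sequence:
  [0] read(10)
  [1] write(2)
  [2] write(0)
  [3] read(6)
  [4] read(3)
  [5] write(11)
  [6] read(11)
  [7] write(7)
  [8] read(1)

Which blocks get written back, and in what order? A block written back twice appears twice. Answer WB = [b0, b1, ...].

0: R B10 → L2 miss [-]
1: W B2 → L2 miss [D]
2: W B0 → L0 miss [D]
3: R B6 → L2 miss wb→B2 [-]
4: R B3 → L3 miss [-]
5: W B11 → L3 miss [D]
6: R B11 → L3 hit [D]
7: W B7 → L3 miss wb→B11 [D]
8: R B1 → L1 miss [-]

WB = [2, 11]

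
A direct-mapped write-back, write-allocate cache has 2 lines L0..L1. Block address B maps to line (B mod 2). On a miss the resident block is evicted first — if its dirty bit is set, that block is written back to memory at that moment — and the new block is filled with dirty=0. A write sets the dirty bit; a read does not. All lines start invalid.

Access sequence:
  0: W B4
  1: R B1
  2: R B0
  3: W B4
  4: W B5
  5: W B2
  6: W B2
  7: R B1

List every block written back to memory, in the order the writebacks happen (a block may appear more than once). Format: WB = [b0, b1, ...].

WB = [4, 4, 5]

0: W B4 -> L0 miss  d=D]
1: R B1 -> L1 miss  d=-]
2: R B0 -> L0 miss wb->B4  d=-]
3: W B4 -> L0 miss  d=D]
4: W B5 -> L1 miss  d=D]
5: W B2 -> L0 miss wb->B4  d=D]
6: W B2 -> L0 hit  d=D]
7: R B1 -> L1 miss wb->B5  d=-]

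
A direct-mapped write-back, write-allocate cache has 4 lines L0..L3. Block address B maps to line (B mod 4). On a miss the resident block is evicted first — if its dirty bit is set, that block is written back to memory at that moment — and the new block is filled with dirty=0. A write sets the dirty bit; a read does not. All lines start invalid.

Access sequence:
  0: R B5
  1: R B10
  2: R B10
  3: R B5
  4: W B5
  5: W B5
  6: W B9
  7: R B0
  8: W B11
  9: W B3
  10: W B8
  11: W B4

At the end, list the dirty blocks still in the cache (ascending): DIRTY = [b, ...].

0: R B5 → L1 miss [-]
1: R B10 → L2 miss [-]
2: R B10 → L2 hit [-]
3: R B5 → L1 hit [-]
4: W B5 → L1 hit [D]
5: W B5 → L1 hit [D]
6: W B9 → L1 miss wb→B5 [D]
7: R B0 → L0 miss [-]
8: W B11 → L3 miss [D]
9: W B3 → L3 miss wb→B11 [D]
10: W B8 → L0 miss [D]
11: W B4 → L0 miss wb→B8 [D]

DIRTY = [3, 4, 9]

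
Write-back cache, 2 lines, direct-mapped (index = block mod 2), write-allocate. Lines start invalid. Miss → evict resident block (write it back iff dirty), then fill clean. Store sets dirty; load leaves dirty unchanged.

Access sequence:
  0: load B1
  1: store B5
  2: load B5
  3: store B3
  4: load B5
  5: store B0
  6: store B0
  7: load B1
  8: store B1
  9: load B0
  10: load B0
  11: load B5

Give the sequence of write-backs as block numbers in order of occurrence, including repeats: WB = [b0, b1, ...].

WB = [5, 3, 1]

0: R B1 → L1 miss [-]
1: W B5 → L1 miss [D]
2: R B5 → L1 hit [D]
3: W B3 → L1 miss wb→B5 [D]
4: R B5 → L1 miss wb→B3 [-]
5: W B0 → L0 miss [D]
6: W B0 → L0 hit [D]
7: R B1 → L1 miss [-]
8: W B1 → L1 hit [D]
9: R B0 → L0 hit [D]
10: R B0 → L0 hit [D]
11: R B5 → L1 miss wb→B1 [-]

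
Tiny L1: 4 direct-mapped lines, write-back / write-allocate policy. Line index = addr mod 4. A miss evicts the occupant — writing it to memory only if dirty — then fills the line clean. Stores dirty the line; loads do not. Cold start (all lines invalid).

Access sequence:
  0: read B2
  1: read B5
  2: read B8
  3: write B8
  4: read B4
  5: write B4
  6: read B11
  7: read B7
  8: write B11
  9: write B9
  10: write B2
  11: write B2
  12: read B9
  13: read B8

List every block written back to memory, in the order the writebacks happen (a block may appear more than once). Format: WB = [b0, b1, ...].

0: R B2 → L2 miss [-]
1: R B5 → L1 miss [-]
2: R B8 → L0 miss [-]
3: W B8 → L0 hit [D]
4: R B4 → L0 miss wb→B8 [-]
5: W B4 → L0 hit [D]
6: R B11 → L3 miss [-]
7: R B7 → L3 miss [-]
8: W B11 → L3 miss [D]
9: W B9 → L1 miss [D]
10: W B2 → L2 hit [D]
11: W B2 → L2 hit [D]
12: R B9 → L1 hit [D]
13: R B8 → L0 miss wb→B4 [-]

WB = [8, 4]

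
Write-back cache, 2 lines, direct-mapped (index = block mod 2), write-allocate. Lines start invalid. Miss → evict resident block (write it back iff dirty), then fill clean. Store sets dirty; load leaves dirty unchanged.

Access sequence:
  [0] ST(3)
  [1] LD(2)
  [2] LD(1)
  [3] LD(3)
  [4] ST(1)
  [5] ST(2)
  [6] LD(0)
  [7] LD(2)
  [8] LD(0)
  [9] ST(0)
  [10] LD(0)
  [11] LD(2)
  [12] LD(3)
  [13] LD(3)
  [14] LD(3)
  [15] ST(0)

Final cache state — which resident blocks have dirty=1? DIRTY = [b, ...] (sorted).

0: W B3 -> L1 miss  d=D]
1: R B2 -> L0 miss  d=-]
2: R B1 -> L1 miss wb->B3  d=-]
3: R B3 -> L1 miss  d=-]
4: W B1 -> L1 miss  d=D]
5: W B2 -> L0 hit  d=D]
6: R B0 -> L0 miss wb->B2  d=-]
7: R B2 -> L0 miss  d=-]
8: R B0 -> L0 miss  d=-]
9: W B0 -> L0 hit  d=D]
10: R B0 -> L0 hit  d=D]
11: R B2 -> L0 miss wb->B0  d=-]
12: R B3 -> L1 miss wb->B1  d=-]
13: R B3 -> L1 hit  d=-]
14: R B3 -> L1 hit  d=-]
15: W B0 -> L0 miss  d=D]

DIRTY = [0]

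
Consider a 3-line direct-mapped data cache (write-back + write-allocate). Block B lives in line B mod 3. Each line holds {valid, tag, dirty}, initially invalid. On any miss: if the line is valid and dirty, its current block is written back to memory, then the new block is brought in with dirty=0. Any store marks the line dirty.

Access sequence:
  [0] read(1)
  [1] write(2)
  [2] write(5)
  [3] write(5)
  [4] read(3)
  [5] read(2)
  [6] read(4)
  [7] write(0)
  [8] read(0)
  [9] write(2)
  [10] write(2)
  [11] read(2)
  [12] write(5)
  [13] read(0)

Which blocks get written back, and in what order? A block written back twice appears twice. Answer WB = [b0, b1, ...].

WB = [2, 5, 2]

0: R B1 → L1 miss [-]
1: W B2 → L2 miss [D]
2: W B5 → L2 miss wb→B2 [D]
3: W B5 → L2 hit [D]
4: R B3 → L0 miss [-]
5: R B2 → L2 miss wb→B5 [-]
6: R B4 → L1 miss [-]
7: W B0 → L0 miss [D]
8: R B0 → L0 hit [D]
9: W B2 → L2 hit [D]
10: W B2 → L2 hit [D]
11: R B2 → L2 hit [D]
12: W B5 → L2 miss wb→B2 [D]
13: R B0 → L0 hit [D]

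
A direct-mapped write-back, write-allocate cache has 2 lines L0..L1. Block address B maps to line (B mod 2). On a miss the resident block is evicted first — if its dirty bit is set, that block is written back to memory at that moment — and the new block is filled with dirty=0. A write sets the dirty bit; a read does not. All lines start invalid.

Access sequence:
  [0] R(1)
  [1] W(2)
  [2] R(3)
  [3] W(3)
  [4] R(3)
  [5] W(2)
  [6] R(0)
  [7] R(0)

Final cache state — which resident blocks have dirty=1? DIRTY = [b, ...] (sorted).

0: R B1 → L1 miss [-]
1: W B2 → L0 miss [D]
2: R B3 → L1 miss [-]
3: W B3 → L1 hit [D]
4: R B3 → L1 hit [D]
5: W B2 → L0 hit [D]
6: R B0 → L0 miss wb→B2 [-]
7: R B0 → L0 hit [-]

DIRTY = [3]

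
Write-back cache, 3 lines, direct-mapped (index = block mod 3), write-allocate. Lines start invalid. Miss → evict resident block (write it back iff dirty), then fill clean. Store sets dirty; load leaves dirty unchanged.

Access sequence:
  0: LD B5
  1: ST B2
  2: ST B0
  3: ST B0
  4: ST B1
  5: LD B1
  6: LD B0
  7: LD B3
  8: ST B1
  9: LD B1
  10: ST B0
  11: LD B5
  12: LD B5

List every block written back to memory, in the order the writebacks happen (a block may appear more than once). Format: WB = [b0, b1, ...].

WB = [0, 2]

  0 | R B5 → L2 miss [-]
  1 | W B2 → L2 miss [D]
  2 | W B0 → L0 miss [D]
  3 | W B0 → L0 hit [D]
  4 | W B1 → L1 miss [D]
  5 | R B1 → L1 hit [D]
  6 | R B0 → L0 hit [D]
  7 | R B3 → L0 miss wb→B0 [-]
  8 | W B1 → L1 hit [D]
  9 | R B1 → L1 hit [D]
  10 | W B0 → L0 miss [D]
  11 | R B5 → L2 miss wb→B2 [-]
  12 | R B5 → L2 hit [-]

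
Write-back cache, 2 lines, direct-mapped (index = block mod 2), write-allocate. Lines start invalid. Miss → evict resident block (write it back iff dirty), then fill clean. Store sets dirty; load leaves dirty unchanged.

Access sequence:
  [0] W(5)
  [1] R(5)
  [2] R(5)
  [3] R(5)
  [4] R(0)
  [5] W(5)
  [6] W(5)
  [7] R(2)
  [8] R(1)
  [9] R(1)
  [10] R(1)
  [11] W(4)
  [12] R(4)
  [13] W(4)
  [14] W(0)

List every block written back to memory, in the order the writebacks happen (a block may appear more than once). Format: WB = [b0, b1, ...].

WB = [5, 4]

  0 | W B5 → L1 miss [D]
  1 | R B5 → L1 hit [D]
  2 | R B5 → L1 hit [D]
  3 | R B5 → L1 hit [D]
  4 | R B0 → L0 miss [-]
  5 | W B5 → L1 hit [D]
  6 | W B5 → L1 hit [D]
  7 | R B2 → L0 miss [-]
  8 | R B1 → L1 miss wb→B5 [-]
  9 | R B1 → L1 hit [-]
  10 | R B1 → L1 hit [-]
  11 | W B4 → L0 miss [D]
  12 | R B4 → L0 hit [D]
  13 | W B4 → L0 hit [D]
  14 | W B0 → L0 miss wb→B4 [D]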